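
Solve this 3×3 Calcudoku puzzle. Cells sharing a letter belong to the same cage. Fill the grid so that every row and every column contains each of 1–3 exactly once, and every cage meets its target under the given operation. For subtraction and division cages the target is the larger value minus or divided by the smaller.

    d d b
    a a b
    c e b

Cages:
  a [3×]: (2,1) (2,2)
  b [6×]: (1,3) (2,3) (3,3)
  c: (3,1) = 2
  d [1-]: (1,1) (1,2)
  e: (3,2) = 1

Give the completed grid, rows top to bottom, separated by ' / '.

Cage c is a single given cell, leaving (3,1) = 2.
Cage e is a single given cell, leaving (3,2) = 1.
Row 3 now contains 1, which forces (3,3) = 3.
Cage d needs two cells with difference 1, which forces (1,2) = 2.
Row 1 now contains 2, which forces (1,3) = 1.
The two cells of cage a must have product 3, so (2,1) = 1.
1 is placed in column 2; hence (2,2) = 3.
Column 3 already has 1, so (2,3) = 2.
1 is placed in row 1, which forces (1,1) = 3.

3 2 1 / 1 3 2 / 2 1 3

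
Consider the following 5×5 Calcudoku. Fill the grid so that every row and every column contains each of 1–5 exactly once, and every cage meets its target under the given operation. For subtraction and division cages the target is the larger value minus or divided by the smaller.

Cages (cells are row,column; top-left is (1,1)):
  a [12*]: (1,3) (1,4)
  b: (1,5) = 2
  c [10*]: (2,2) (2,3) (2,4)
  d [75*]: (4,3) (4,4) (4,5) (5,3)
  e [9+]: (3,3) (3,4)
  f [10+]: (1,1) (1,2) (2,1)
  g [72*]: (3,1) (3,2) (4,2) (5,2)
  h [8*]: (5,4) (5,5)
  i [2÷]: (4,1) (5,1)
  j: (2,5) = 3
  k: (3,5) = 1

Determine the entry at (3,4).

B is a freebie, so (1,5) = 2.
Cage j is given; hence (2,5) = 3.
Cage g has product 72, which forces (3,1) = 3.
Cage k is a single given cell, leaving (3,5) = 1.
Column 5 now contains 1, so (4,5) = 5.
Cage d needs product 75, leaving (5,3) = 5.
Column 5 already has 2, which forces (5,5) = 4.
5 is placed in column 3, leaving (3,3) = 4.
Cage e needs two cells with sum 9, which forces (3,4) = 5.
4 is placed in row 5, which forces (5,4) = 2.
4 is placed in column 3; hence (1,3) = 3.
The two cells of cage a must have product 12, leaving (1,4) = 4.
Cage c needs product 10; hence (2,2) = 5.
Cage c needs product 10; hence (2,3) = 2.
2 is placed in column 4, so (2,4) = 1.
Row 3 now contains 4, which forces (3,2) = 2.
The two cells of cage i must have quotient 2, which forces (4,1) = 2.
Cage g has product 72, so (4,2) = 4.
Column 3 already has 3, leaving (4,3) = 1.
Column 4 now contains 1, which forces (4,4) = 3.
2 is placed in row 5, which forces (5,1) = 1.
2 is placed in row 5, leaving (5,2) = 3.
1 is placed in column 1; hence (1,1) = 5.
Column 2 already has 5, leaving (1,2) = 1.
1 is placed in row 2; hence (2,1) = 4.
Filled in: 5 1 3 4 2 / 4 5 2 1 3 / 3 2 4 5 1 / 2 4 1 3 5 / 1 3 5 2 4.

5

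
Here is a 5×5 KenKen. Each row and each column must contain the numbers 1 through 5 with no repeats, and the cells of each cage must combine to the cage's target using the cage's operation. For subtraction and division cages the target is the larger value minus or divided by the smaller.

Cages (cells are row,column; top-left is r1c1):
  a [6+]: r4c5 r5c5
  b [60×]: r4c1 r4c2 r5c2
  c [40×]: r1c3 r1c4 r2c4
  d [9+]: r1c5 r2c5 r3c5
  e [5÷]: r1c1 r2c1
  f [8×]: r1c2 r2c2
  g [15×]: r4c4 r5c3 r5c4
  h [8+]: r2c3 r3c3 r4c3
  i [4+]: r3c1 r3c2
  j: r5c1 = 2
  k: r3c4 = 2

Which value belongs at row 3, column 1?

3

K is a freebie; hence r3c4 = 2.
Cage j is a single given cell, which forces r5c1 = 2.
Cage c has product 40, which forces r1c3 = 2.
Row 1 already has 2, which forces r1c2 = 4.
Row 1 now contains 4; hence r1c4 = 5.
Cage f needs two cells with product 8, which forces r2c2 = 2.
Column 4 now contains 5, so r2c4 = 4.
5 is placed in row 1, so r1c1 = 1.
Row 1 already has 1; hence r1c5 = 3.
Cage e's pair has quotient 5; hence r2c1 = 5.
Row 2 now contains 5, which forces r2c5 = 1.
Column 1 already has 1; hence r3c1 = 3.
Row 3 now contains 3, which forces r3c2 = 1.
Row 3 now contains 1; hence r3c3 = 4.
Column 5 now contains 1, so r3c5 = 5.
Cage b has product 60, so r4c1 = 4.
5 is placed in column 5, which forces r4c5 = 2.
Cage g has product 15, so r5c3 = 5.
5 is placed in column 5, so r5c5 = 4.
Row 2 now contains 1, leaving r2c3 = 3.
Cage b needs product 60, so r4c2 = 5.
Cage h has sum 8, leaving r4c3 = 1.
Row 4 now contains 1, so r4c4 = 3.
5 is placed in row 5; hence r5c2 = 3.
Column 4 now contains 3; hence r5c4 = 1.
Completed grid: 1 4 2 5 3 / 5 2 3 4 1 / 3 1 4 2 5 / 4 5 1 3 2 / 2 3 5 1 4.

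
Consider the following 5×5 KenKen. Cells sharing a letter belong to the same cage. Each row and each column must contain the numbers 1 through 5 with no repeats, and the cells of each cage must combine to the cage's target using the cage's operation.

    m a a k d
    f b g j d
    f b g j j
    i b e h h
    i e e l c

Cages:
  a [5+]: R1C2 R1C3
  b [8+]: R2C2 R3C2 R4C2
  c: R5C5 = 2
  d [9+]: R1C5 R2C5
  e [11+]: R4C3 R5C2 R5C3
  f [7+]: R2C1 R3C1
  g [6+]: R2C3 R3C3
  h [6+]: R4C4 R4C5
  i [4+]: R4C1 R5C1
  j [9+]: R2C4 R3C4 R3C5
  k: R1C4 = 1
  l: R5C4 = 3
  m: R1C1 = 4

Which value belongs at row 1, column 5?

Cage m is given; hence R1C1 = 4.
Cage k is given, leaving R1C4 = 1.
Row 1 already has 4, so R1C5 = 5.
Column 5 already has 5; hence R2C5 = 4.
Cage l is a single given cell; hence R5C4 = 3.
C is a freebie, so R5C5 = 2.
Cage j has sum 9, which forces R2C4 = 2.
Cage j has sum 9; hence R3C4 = 4.
The 3 cells of cage j must have sum 9, which forces R3C5 = 3.
Cage i's pair has sum 4, so R4C1 = 3.
Cage h needs two cells with sum 6, which forces R4C4 = 5.
Column 5 already has 2, which forces R4C5 = 1.
Row 5 already has 3, so R5C1 = 1.
Row 2 already has 2, leaving R2C1 = 5.
5 is placed in row 2, leaving R2C3 = 1.
The two cells of cage f must have sum 7, so R3C1 = 2.
Column 3 already has 1, so R3C3 = 5.
Row 4 already has 5; hence R4C3 = 2.
5 is placed in column 3; hence R5C3 = 4.
Cage a's pair has sum 5; hence R1C2 = 2.
2 is placed in column 3, which forces R1C3 = 3.
Row 2 now contains 1, which forces R2C2 = 3.
5 is placed in row 3; hence R3C2 = 1.
Row 4 already has 2, so R4C2 = 4.
4 is placed in row 5, which forces R5C2 = 5.
Filled in: 4 2 3 1 5 / 5 3 1 2 4 / 2 1 5 4 3 / 3 4 2 5 1 / 1 5 4 3 2.

5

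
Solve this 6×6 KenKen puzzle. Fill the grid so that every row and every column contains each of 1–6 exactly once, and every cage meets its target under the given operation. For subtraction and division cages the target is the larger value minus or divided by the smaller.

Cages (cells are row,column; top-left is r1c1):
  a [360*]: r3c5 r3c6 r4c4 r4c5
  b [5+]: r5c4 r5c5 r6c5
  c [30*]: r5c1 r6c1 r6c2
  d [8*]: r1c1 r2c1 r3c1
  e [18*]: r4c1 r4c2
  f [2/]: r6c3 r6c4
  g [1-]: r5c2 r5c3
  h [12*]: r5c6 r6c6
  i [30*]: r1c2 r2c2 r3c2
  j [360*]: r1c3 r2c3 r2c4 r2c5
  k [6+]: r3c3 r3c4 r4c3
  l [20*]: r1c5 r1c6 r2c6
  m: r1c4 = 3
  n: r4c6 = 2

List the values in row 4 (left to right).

M is a freebie, leaving r1c4 = 3.
Cage n is a single given cell, so r4c6 = 2.
The only place for 1 in row 4 is r4c3.
Column 2 needs a 4, and only r5c2 is open for it.
Row 5 now contains 4; hence r5c6 = 3.
Cage h needs two cells with product 12, leaving r6c6 = 4.
Cage l has product 20; hence r1c5 = 4.
Row 5 already has 3; hence r5c3 = 5.
The 3 cells of cage b must have sum 5, which forces r5c4 = 2.
Row 5 already has 3, which forces r5c5 = 1.
Cage b needs sum 5, so r6c5 = 2.
5 is placed in column 3, so r1c3 = 6.
The 3 cells of cage k must have sum 6, which forces r3c3 = 4.
Column 4 already has 2, leaving r3c4 = 1.
The 4 cells of cage a must have product 360, so r4c4 = 4.
1 is placed in row 5, so r5c1 = 6.
Row 6 already has 2, so r6c3 = 3.
Cage f needs two cells with quotient 2, so r6c4 = 6.
The 3 cells of cage d must have product 8; hence r1c1 = 1.
Row 1 already has 1; hence r1c6 = 5.
Cage d needs product 8; hence r2c1 = 4.
Column 3 now contains 3; hence r2c3 = 2.
Column 4 now contains 6, so r2c4 = 5.
Cage j has product 360, so r2c5 = 6.
Column 6 already has 5; hence r2c6 = 1.
1 is placed in row 3; hence r3c1 = 2.
Column 6 already has 5, so r3c6 = 6.
Column 1 now contains 6, which forces r4c1 = 3.
Cage e's pair has product 18, which forces r4c2 = 6.
3 is placed in row 4, which forces r4c5 = 5.
Column 1 now contains 1; hence r6c1 = 5.
Row 6 now contains 5; hence r6c2 = 1.
5 is placed in row 1, leaving r1c2 = 2.
Row 2 now contains 1; hence r2c2 = 3.
Cage i needs product 30; hence r3c2 = 5.
Column 5 now contains 5, which forces r3c5 = 3.
The full grid is 1 2 6 3 4 5 / 4 3 2 5 6 1 / 2 5 4 1 3 6 / 3 6 1 4 5 2 / 6 4 5 2 1 3 / 5 1 3 6 2 4.

3 6 1 4 5 2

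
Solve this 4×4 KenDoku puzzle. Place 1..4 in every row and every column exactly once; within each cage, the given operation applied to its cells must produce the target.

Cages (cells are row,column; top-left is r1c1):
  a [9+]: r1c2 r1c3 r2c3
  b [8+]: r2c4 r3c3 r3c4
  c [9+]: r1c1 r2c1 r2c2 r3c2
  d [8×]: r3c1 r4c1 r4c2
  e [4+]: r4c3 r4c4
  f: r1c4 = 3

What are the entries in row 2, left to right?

3 1 4 2

Cage f is given, so r1c4 = 3.
3 is placed in column 4; hence r4c4 = 1.
Cage b needs sum 8, which forces r2c4 = 2.
Cage d has product 8, so r3c1 = 1.
The 3 cells of cage b must have sum 8; hence r3c3 = 2.
Cage b has sum 8, leaving r3c4 = 4.
1 is placed in row 4, so r4c3 = 3.
Cage c needs sum 9, leaving r1c1 = 2.
Cage a has sum 9; hence r1c2 = 4.
Cage a needs sum 9; hence r1c3 = 1.
Cage c needs sum 9, so r2c1 = 3.
Cage c needs sum 9; hence r2c2 = 1.
Column 3 now contains 3, leaving r2c3 = 4.
Row 3 now contains 4, which forces r3c2 = 3.
Column 1 already has 2, so r4c1 = 4.
4 is placed in column 2; hence r4c2 = 2.
The full grid is 2 4 1 3 / 3 1 4 2 / 1 3 2 4 / 4 2 3 1.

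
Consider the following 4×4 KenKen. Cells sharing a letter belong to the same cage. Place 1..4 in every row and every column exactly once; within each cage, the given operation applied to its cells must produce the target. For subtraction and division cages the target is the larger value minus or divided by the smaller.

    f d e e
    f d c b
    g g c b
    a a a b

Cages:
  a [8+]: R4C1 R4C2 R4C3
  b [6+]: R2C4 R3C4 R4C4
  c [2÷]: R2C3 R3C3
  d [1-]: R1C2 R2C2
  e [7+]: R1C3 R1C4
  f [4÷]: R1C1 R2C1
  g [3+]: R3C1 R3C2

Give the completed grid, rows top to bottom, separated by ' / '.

In row 1, 2 can only go at R1C2, so R1C2 = 2.
The two cells of cage g must have sum 3; hence R3C1 = 2.
Column 2 already has 2; hence R3C2 = 1.
Row 3 already has 1, which forces R3C3 = 4.
Row 3 already has 1, so R3C4 = 3.
4 is placed in column 3, which forces R1C3 = 3.
Column 4 now contains 3, leaving R1C4 = 4.
Column 2 already has 1, so R2C2 = 3.
Cage c's pair has quotient 2, which forces R2C3 = 2.
Row 2 now contains 2, which forces R2C4 = 1.
Column 2 already has 3, so R4C2 = 4.
Column 3 now contains 3; hence R4C3 = 1.
1 is placed in column 4; hence R4C4 = 2.
Row 1 now contains 4; hence R1C1 = 1.
Row 2 now contains 1, so R2C1 = 4.
1 is placed in row 4; hence R4C1 = 3.

1 2 3 4 / 4 3 2 1 / 2 1 4 3 / 3 4 1 2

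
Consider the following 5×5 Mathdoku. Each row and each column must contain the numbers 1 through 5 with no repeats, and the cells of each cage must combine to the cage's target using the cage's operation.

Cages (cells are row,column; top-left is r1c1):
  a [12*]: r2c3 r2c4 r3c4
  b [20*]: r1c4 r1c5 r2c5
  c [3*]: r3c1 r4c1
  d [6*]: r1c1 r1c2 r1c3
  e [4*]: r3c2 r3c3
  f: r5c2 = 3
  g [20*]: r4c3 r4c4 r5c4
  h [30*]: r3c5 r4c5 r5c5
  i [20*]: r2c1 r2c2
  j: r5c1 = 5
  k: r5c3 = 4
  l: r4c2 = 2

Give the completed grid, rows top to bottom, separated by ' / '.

Cage l is a single given cell; hence r4c2 = 2.
Cage j is given, which forces r5c1 = 5.
F is a freebie, which forces r5c2 = 3.
Cage k is given, so r5c3 = 4.
3 is placed in row 5, leaving r5c5 = 2.
3 is placed in column 2, which forces r1c2 = 1.
Column 1 now contains 5, so r2c1 = 4.
Cage i's pair has product 20; hence r2c2 = 5.
5 is placed in row 2, leaving r2c5 = 1.
The two cells of cage e must have product 4, leaving r3c2 = 4.
4 is placed in column 3; hence r3c3 = 1.
Cage g has product 20; hence r4c3 = 5.
The 3 cells of cage g must have product 20, so r4c4 = 4.
Row 4 now contains 5, which forces r4c5 = 3.
Row 5 already has 2; hence r5c4 = 1.
Column 4 already has 4; hence r1c4 = 5.
The 3 cells of cage b must have product 20, leaving r1c5 = 4.
Cage a has product 12, which forces r2c3 = 2.
Row 2 already has 1; hence r2c4 = 3.
Row 3 already has 1, which forces r3c1 = 3.
Cage a needs product 12; hence r3c4 = 2.
Column 5 already has 3, so r3c5 = 5.
3 is placed in row 4, which forces r4c1 = 1.
Column 1 now contains 3; hence r1c1 = 2.
Column 3 already has 2; hence r1c3 = 3.

2 1 3 5 4 / 4 5 2 3 1 / 3 4 1 2 5 / 1 2 5 4 3 / 5 3 4 1 2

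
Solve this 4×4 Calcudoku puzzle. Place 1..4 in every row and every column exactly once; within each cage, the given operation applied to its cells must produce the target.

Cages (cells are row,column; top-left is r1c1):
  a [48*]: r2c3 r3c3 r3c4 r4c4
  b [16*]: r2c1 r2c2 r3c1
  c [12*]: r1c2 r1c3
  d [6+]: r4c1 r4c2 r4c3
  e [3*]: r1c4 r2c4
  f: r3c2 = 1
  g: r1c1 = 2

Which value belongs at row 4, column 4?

4

G is a freebie, leaving r1c1 = 2.
Column 1 now contains 2, which forces r3c1 = 4.
F is a freebie, so r3c2 = 1.
Column 1 already has 4; hence r2c1 = 1.
Cage b has product 16; hence r2c2 = 4.
Row 2 now contains 4, so r2c3 = 2.
Row 2 already has 1; hence r2c4 = 3.
Column 3 now contains 2; hence r3c3 = 3.
Column 4 already has 3; hence r3c4 = 2.
Column 1 now contains 1; hence r4c1 = 3.
Row 4 already has 3, so r4c2 = 2.
Column 3 already has 3, which forces r4c3 = 1.
2 is placed in column 4; hence r4c4 = 4.
4 is placed in column 2, which forces r1c2 = 3.
Column 3 already has 3, so r1c3 = 4.
Column 4 already has 3, which forces r1c4 = 1.
Filled in: 2 3 4 1 / 1 4 2 3 / 4 1 3 2 / 3 2 1 4.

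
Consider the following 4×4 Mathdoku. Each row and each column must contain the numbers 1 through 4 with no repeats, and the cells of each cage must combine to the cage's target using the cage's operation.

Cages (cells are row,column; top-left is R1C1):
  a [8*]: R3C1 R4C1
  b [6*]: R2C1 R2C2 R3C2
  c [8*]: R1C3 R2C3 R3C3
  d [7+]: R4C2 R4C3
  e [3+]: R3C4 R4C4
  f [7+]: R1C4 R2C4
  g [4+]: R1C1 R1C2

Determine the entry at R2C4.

Row 1 needs a 2, and only R1C3 is open for it.
Row 1 needs a 4, and only R1C4 is open for it.
4 is placed in column 4, leaving R2C4 = 3.
Cage b needs product 6, so R3C2 = 3.
Column 2 already has 3; hence R4C2 = 4.
Row 4 already has 4, leaving R4C3 = 3.
The two cells of cage g must have sum 4, which forces R1C1 = 3.
Column 2 already has 3; hence R1C2 = 1.
Column 2 now contains 1; hence R2C2 = 2.
The two cells of cage a must have product 8, so R3C1 = 4.
Row 3 now contains 4, so R3C3 = 1.
1 is placed in row 3, leaving R3C4 = 2.
Row 4 already has 4, leaving R4C1 = 2.
Column 4 now contains 2, leaving R4C4 = 1.
2 is placed in row 2, which forces R2C1 = 1.
Column 3 already has 1; hence R2C3 = 4.
Filled in: 3 1 2 4 / 1 2 4 3 / 4 3 1 2 / 2 4 3 1.

3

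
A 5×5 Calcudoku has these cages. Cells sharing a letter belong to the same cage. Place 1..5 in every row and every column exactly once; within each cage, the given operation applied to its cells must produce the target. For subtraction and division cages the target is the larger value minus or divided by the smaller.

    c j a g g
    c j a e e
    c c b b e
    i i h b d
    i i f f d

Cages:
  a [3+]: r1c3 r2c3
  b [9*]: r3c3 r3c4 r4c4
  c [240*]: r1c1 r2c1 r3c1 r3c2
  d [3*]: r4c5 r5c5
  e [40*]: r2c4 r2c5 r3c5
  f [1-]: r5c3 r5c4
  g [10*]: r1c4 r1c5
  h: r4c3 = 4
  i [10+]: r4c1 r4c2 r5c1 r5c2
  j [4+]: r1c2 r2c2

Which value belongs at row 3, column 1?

Cage c has product 240, leaving r3c2 = 4.
Cage b has product 9, which forces r3c3 = 3.
Cage b has product 9, leaving r3c4 = 1.
H is a freebie, so r4c3 = 4.
The 3 cells of cage b must have product 9, leaving r4c4 = 3.
Row 4 already has 3, leaving r4c5 = 1.
1 is placed in column 5, leaving r5c5 = 3.
Row 3 already has 3; hence r3c1 = 5.
5 is placed in row 3, which forces r3c5 = 2.
Column 1 already has 5; hence r4c1 = 2.
Row 4 now contains 2, which forces r4c2 = 5.
Column 1 now contains 2, which forces r5c1 = 1.
1 is placed in row 5, leaving r5c2 = 2.
1 is placed in row 5, which forces r5c3 = 5.
Row 5 now contains 2, which forces r5c4 = 4.
Cage g's pair has product 10, leaving r1c4 = 2.
Column 5 already has 2, which forces r1c5 = 5.
The 3 cells of cage e must have product 40, leaving r2c4 = 5.
The 3 cells of cage e must have product 40; hence r2c5 = 4.
Cage c needs product 240, leaving r1c1 = 4.
Row 1 now contains 2, so r1c3 = 1.
Row 2 now contains 4, leaving r2c1 = 3.
Row 2 now contains 3, leaving r2c2 = 1.
Cage a's pair has sum 3, which forces r2c3 = 2.
Row 1 now contains 1, so r1c2 = 3.
Filled in: 4 3 1 2 5 / 3 1 2 5 4 / 5 4 3 1 2 / 2 5 4 3 1 / 1 2 5 4 3.

5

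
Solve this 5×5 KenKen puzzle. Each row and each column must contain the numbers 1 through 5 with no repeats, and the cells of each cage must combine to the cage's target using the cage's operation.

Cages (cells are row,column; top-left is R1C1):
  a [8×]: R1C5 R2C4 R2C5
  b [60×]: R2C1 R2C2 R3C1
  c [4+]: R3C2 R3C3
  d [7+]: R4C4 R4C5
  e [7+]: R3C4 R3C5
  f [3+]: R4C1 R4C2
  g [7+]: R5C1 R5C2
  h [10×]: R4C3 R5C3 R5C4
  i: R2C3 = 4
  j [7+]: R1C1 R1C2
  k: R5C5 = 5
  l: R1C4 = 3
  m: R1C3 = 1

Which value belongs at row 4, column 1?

1

Cage m is given, so R1C3 = 1.
Cage l is a single given cell, leaving R1C4 = 3.
Cage i is a single given cell, which forces R2C3 = 4.
Column 3 already has 1, so R3C3 = 3.
Cage k is given; hence R5C5 = 5.
The 3 cells of cage a must have product 8, leaving R1C5 = 4.
The 3 cells of cage b must have product 60; hence R3C1 = 4.
Row 3 now contains 3; hence R3C2 = 1.
The two cells of cage e must have sum 7, so R3C4 = 5.
Cage e's pair has sum 7, which forces R3C5 = 2.
1 is placed in column 2, so R4C2 = 2.
The 3 cells of cage h must have product 10; hence R4C3 = 5.
Column 4 now contains 5, leaving R4C4 = 4.
2 is placed in column 5, which forces R4C5 = 3.
4 is placed in column 1; hence R5C1 = 3.
Row 5 already has 3, leaving R5C2 = 4.
5 is placed in row 5; hence R5C3 = 2.
Cage h needs product 10, leaving R5C4 = 1.
The two cells of cage j must have sum 7; hence R1C1 = 2.
Column 2 now contains 2, which forces R1C2 = 5.
3 is placed in column 1, leaving R2C1 = 5.
The 3 cells of cage b must have product 60, which forces R2C2 = 3.
Column 4 already has 1, leaving R2C4 = 2.
2 is placed in column 5; hence R2C5 = 1.
Row 4 now contains 2, so R4C1 = 1.
Completed grid: 2 5 1 3 4 / 5 3 4 2 1 / 4 1 3 5 2 / 1 2 5 4 3 / 3 4 2 1 5.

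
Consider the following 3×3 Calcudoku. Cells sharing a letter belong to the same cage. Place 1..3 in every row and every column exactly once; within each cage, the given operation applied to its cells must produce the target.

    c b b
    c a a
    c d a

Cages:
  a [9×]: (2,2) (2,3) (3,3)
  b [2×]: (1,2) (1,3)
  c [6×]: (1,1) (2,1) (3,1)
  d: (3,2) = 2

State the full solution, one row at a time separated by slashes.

The 3 cells of cage a must have product 9, leaving (2,2) = 3.
Cage a has product 9, which forces (2,3) = 1.
Cage d is given; hence (3,2) = 2.
Cage a has product 9, leaving (3,3) = 3.
The 3 cells of cage c must have product 6, so (1,1) = 3.
2 is placed in column 2, leaving (1,2) = 1.
1 is placed in column 3, so (1,3) = 2.
Row 2 already has 1; hence (2,1) = 2.
Row 3 already has 3, leaving (3,1) = 1.

3 1 2 / 2 3 1 / 1 2 3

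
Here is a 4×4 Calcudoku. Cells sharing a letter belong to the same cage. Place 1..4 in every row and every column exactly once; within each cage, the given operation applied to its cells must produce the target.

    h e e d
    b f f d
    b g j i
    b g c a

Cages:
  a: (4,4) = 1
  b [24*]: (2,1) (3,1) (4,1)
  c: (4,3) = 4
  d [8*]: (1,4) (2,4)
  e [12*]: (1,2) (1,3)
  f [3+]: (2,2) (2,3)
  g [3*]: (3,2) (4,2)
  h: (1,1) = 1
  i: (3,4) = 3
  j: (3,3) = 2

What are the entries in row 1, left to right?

Cage h is given; hence (1,1) = 1.
Cage j is given, leaving (3,3) = 2.
I is a freebie; hence (3,4) = 3.
Cage c is a single given cell; hence (4,3) = 4.
Cage a is a single given cell, so (4,4) = 1.
Cage e's pair has product 12, so (1,2) = 4.
Column 3 already has 4, so (1,3) = 3.
Row 1 now contains 4, leaving (1,4) = 2.
Cage f needs two cells with sum 3, leaving (2,2) = 2.
2 is placed in column 3, so (2,3) = 1.
2 is placed in column 4, leaving (2,4) = 4.
Row 3 already has 3; hence (3,1) = 4.
Row 3 already has 3; hence (3,2) = 1.
1 is placed in row 4, which forces (4,2) = 3.
2 is placed in row 2, which forces (2,1) = 3.
Row 4 now contains 3, so (4,1) = 2.
Filled in: 1 4 3 2 / 3 2 1 4 / 4 1 2 3 / 2 3 4 1.

1 4 3 2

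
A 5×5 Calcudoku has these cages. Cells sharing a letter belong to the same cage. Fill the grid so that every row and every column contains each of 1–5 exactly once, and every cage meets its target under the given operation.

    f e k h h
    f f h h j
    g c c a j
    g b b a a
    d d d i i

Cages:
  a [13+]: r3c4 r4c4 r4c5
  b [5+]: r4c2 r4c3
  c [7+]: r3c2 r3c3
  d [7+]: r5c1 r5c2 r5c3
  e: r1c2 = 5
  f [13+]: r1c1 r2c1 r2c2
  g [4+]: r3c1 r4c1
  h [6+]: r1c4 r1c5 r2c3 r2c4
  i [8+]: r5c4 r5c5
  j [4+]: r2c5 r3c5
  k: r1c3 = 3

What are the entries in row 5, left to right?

2 1 4 3 5

Cage e is a single given cell, so r1c2 = 5.
K is a freebie, so r1c3 = 3.
Column 2 now contains 5, leaving r2c2 = 4.
5 is placed in row 1, so r1c1 = 4.
Cage f needs sum 13, so r2c1 = 5.
Cage d needs sum 7, which forces r5c3 = 4.
The two cells of cage c must have sum 7; hence r3c2 = 2.
Column 3 now contains 4; hence r3c3 = 5.
Row 3 already has 5, leaving r3c4 = 4.
The two cells of cage b must have sum 5; hence r4c2 = 3.
Column 3 now contains 4, which forces r4c3 = 2.
Row 4 now contains 3, which forces r4c4 = 5.
Row 4 already has 5, leaving r4c5 = 4.
2 is placed in column 2, leaving r5c2 = 1.
5 is placed in column 4, so r5c4 = 3.
3 is placed in row 5, leaving r5c5 = 5.
The 4 cells of cage h must have sum 6; hence r1c4 = 1.
Cage h has sum 6, so r1c5 = 2.
2 is placed in column 3, leaving r2c3 = 1.
Cage h has sum 6, leaving r2c4 = 2.
1 is placed in row 2, which forces r2c5 = 3.
Cage g needs two cells with sum 4, so r3c1 = 3.
Column 5 now contains 3, leaving r3c5 = 1.
Row 4 now contains 3; hence r4c1 = 1.
1 is placed in row 5, which forces r5c1 = 2.
The full grid is 4 5 3 1 2 / 5 4 1 2 3 / 3 2 5 4 1 / 1 3 2 5 4 / 2 1 4 3 5.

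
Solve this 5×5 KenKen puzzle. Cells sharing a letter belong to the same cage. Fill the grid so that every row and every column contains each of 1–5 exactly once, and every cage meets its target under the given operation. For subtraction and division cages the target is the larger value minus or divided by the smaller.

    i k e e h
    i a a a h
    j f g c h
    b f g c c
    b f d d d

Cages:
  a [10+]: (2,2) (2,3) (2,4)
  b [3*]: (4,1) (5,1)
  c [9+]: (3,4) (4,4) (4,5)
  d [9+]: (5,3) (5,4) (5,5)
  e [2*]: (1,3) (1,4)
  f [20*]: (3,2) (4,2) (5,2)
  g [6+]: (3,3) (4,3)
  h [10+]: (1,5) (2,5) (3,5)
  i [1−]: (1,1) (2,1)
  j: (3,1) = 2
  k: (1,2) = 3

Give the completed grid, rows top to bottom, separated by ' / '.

K is a freebie; hence (1,2) = 3.
Cage j is given, leaving (3,1) = 2.
Column 2 needs a 2, and only (2,2) is open for it.
In row 2, 1 can only go at (2,5), so (2,5) = 1.
The only place for 4 in row 2 is (2,1).
Column 1 already has 4, so (1,1) = 5.
Row 1 now contains 5; hence (1,5) = 4.
Column 5 already has 4, so (3,5) = 5.
Row 3 needs a 3, and only (3,4) is open for it.
Cage a has sum 10, leaving (2,3) = 3.
3 is placed in column 4, so (2,4) = 5.
Cage c has sum 9, which forces (4,4) = 4.
Cage c has sum 9, so (4,5) = 2.
2 is placed in column 5; hence (5,5) = 3.
The two cells of cage g must have sum 6, leaving (3,3) = 1.
The two cells of cage b must have product 3, which forces (4,1) = 3.
2 is placed in row 4, so (4,3) = 5.
Row 5 now contains 3, so (5,1) = 1.
5 is placed in column 3, leaving (5,3) = 4.
Row 5 already has 1, so (5,4) = 2.
Column 3 already has 1, so (1,3) = 2.
2 is placed in column 4, leaving (1,4) = 1.
Row 3 now contains 1, leaving (3,2) = 4.
Row 4 now contains 5, so (4,2) = 1.
4 is placed in row 5, so (5,2) = 5.

5 3 2 1 4 / 4 2 3 5 1 / 2 4 1 3 5 / 3 1 5 4 2 / 1 5 4 2 3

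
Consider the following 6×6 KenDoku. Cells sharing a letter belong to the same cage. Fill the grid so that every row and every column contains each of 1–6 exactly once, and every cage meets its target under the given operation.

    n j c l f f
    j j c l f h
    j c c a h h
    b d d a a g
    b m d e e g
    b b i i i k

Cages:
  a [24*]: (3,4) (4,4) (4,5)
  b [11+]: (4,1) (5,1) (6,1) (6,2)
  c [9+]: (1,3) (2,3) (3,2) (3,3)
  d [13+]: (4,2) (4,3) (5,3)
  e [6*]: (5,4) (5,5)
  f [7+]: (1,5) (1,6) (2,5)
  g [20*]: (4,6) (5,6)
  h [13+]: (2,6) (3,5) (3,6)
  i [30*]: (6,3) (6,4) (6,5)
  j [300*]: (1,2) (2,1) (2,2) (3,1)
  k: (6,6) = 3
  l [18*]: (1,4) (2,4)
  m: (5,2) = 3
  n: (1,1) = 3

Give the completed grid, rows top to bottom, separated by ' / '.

3 5 4 6 2 1 / 5 2 1 3 4 6 / 6 1 3 4 5 2 / 1 6 5 2 3 4 / 4 3 2 1 6 5 / 2 4 6 5 1 3

N is a freebie, which forces (1,1) = 3.
3 is placed in row 1, leaving (1,4) = 6.
Column 4 now contains 6; hence (2,4) = 3.
Cage m is given; hence (5,2) = 3.
K is a freebie, which forces (6,6) = 3.
Cage e's pair has product 6, which forces (5,4) = 1.
The two cells of cage e must have product 6, so (5,5) = 6.
Column 4 already has 1; hence (6,4) = 5.
Row 6 now contains 5, which forces (6,5) = 1.
Cage f has sum 7, leaving (1,6) = 1.
The 4 cells of cage b must have sum 11, so (4,1) = 1.
6 is placed in column 5, which forces (4,5) = 3.
Row 6 already has 1; hence (6,3) = 6.
The 4 cells of cage b must have sum 11, leaving (5,1) = 4.
Row 5 now contains 4, so (5,6) = 5.
Row 6 now contains 6, which forces (6,1) = 2.
Cage b needs sum 11, which forces (6,2) = 4.
Cage h needs sum 13; hence (3,5) = 5.
Column 2 now contains 4, leaving (4,2) = 6.
The 3 cells of cage d must have sum 13, so (4,3) = 5.
Column 6 now contains 5; hence (4,6) = 4.
Row 5 now contains 5; hence (5,3) = 2.
Cage j needs product 300, leaving (1,2) = 5.
Column 3 now contains 2, which forces (1,3) = 4.
Row 1 now contains 4; hence (1,5) = 2.
Cage j has product 300, so (2,1) = 5.
Cage j has product 300, leaving (2,2) = 2.
Cage c has sum 9; hence (2,3) = 1.
Column 5 already has 2, which forces (2,5) = 4.
Row 2 now contains 2, which forces (2,6) = 6.
Row 3 already has 5, which forces (3,1) = 6.
The 4 cells of cage c must have sum 9; hence (3,2) = 1.
Cage c needs sum 9; hence (3,3) = 3.
Cage a has product 24; hence (3,4) = 4.
Column 6 now contains 6, which forces (3,6) = 2.
Row 4 now contains 4, leaving (4,4) = 2.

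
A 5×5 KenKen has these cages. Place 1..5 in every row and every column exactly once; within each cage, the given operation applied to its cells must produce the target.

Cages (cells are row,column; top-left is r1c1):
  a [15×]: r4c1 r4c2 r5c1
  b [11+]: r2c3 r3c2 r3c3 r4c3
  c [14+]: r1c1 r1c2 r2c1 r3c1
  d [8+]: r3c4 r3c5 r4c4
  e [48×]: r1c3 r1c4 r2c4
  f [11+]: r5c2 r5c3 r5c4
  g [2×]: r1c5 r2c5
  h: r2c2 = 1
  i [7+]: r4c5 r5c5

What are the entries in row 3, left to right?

4 2 3 1 5

Cage e needs product 48; hence r1c3 = 4.
Cage e has product 48, which forces r1c4 = 3.
H is a freebie, leaving r2c2 = 1.
Cage e needs product 48, leaving r2c4 = 4.
Row 2 already has 1, leaving r2c5 = 2.
Column 5 already has 2, leaving r1c5 = 1.
Column 5 already has 1; hence r3c5 = 5.
Cage f needs sum 11; hence r5c2 = 4.
Row 5 already has 4, leaving r5c5 = 3.
The 4 cells of cage c must have sum 14, which forces r2c1 = 3.
Row 2 already has 3, which forces r2c3 = 5.
The 4 cells of cage c must have sum 14; hence r3c1 = 4.
3 is placed in column 5, leaving r4c5 = 4.
Column 3 now contains 5, which forces r5c3 = 2.
Row 5 already has 2, leaving r5c4 = 5.
Cage b needs sum 11, so r3c2 = 2.
2 is placed in row 3, leaving r3c4 = 1.
Cage a needs product 15, leaving r4c1 = 5.
Cage a needs product 15, which forces r4c2 = 3.
Row 4 already has 3, leaving r4c3 = 1.
1 is placed in column 4; hence r4c4 = 2.
5 is placed in row 5, so r5c1 = 1.
5 is placed in column 1, so r1c1 = 2.
Column 2 now contains 2, leaving r1c2 = 5.
Row 3 now contains 1, leaving r3c3 = 3.
Completed grid: 2 5 4 3 1 / 3 1 5 4 2 / 4 2 3 1 5 / 5 3 1 2 4 / 1 4 2 5 3.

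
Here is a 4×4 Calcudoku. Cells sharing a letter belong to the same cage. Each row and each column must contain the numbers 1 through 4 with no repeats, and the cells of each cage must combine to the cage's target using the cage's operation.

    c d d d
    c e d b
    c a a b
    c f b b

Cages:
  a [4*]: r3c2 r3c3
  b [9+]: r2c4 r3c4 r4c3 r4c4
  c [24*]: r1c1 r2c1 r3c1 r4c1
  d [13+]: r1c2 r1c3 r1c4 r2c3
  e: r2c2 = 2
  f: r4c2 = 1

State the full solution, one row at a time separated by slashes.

1 3 2 4 / 3 2 4 1 / 2 4 1 3 / 4 1 3 2

Cage e is a single given cell, so r2c2 = 2.
The 4 cells of cage d must have sum 13; hence r2c3 = 4.
Column 3 now contains 4; hence r3c3 = 1.
Cage f is given; hence r4c2 = 1.
The 4 cells of cage b must have sum 9, so r2c4 = 1.
Row 3 now contains 1, leaving r3c2 = 4.
Cage c needs product 24; hence r1c1 = 1.
Column 2 now contains 4, so r1c2 = 3.
The 4 cells of cage d must have sum 13, leaving r1c3 = 2.
Cage d needs sum 13; hence r1c4 = 4.
1 is placed in row 2, which forces r2c1 = 3.
The 4 cells of cage c must have product 24, so r3c1 = 2.
Row 3 already has 2, so r3c4 = 3.
Cage c needs product 24, leaving r4c1 = 4.
Column 3 now contains 2, leaving r4c3 = 3.
Column 4 already has 4, which forces r4c4 = 2.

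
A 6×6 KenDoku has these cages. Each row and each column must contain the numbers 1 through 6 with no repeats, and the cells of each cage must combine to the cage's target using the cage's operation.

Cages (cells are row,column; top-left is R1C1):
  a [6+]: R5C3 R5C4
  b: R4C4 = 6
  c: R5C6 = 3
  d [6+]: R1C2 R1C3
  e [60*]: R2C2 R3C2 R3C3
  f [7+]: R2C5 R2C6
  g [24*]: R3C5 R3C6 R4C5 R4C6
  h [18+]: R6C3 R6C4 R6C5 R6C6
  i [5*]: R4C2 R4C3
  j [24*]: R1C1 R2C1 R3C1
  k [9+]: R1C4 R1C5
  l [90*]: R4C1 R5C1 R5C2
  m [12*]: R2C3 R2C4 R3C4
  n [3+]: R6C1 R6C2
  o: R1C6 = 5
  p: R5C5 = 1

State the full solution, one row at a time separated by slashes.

O is a freebie, leaving R1C6 = 5.
B is a freebie, so R4C4 = 6.
Cage p is given, which forces R5C5 = 1.
C is a freebie, so R5C6 = 3.
Cage k needs two cells with sum 9, leaving R1C4 = 3.
Cage k's pair has sum 9; hence R1C5 = 6.
Cage l has product 90, leaving R4C1 = 3.
Cage g needs product 24, leaving R3C5 = 3.
3 is placed in column 5, leaving R2C5 = 5.
The two cells of cage f must have sum 7, so R2C6 = 2.
The 4 cells of cage h must have sum 18, leaving R6C3 = 3.
5 is placed in column 5; hence R6C5 = 4.
Cage h needs sum 18, so R6C6 = 6.
Column 3 now contains 3, leaving R2C3 = 6.
Cage m needs product 12, leaving R2C4 = 1.
Cage m needs product 12; hence R3C4 = 2.
4 is placed in column 5, so R4C5 = 2.
Column 4 now contains 2, which forces R5C4 = 4.
Row 6 now contains 4, so R6C4 = 5.
Cage j has product 24; hence R1C1 = 1.
1 is placed in row 2, leaving R2C1 = 4.
6 is placed in row 2; hence R2C2 = 3.
Cage j needs product 24; hence R3C1 = 6.
Column 1 now contains 6, so R5C1 = 5.
Row 5 now contains 5; hence R5C2 = 6.
Row 5 now contains 4, leaving R5C3 = 2.
1 is placed in column 1; hence R6C1 = 2.
Row 6 now contains 2; hence R6C2 = 1.
The two cells of cage d must have sum 6, leaving R1C2 = 2.
Column 3 already has 2; hence R1C3 = 4.
4 is placed in column 3, so R3C3 = 5.
Column 2 already has 1, leaving R4C2 = 5.
Cage i needs two cells with product 5, so R4C3 = 1.
Row 4 now contains 1, so R4C6 = 4.
5 is placed in row 3, which forces R3C2 = 4.
4 is placed in column 6, leaving R3C6 = 1.

1 2 4 3 6 5 / 4 3 6 1 5 2 / 6 4 5 2 3 1 / 3 5 1 6 2 4 / 5 6 2 4 1 3 / 2 1 3 5 4 6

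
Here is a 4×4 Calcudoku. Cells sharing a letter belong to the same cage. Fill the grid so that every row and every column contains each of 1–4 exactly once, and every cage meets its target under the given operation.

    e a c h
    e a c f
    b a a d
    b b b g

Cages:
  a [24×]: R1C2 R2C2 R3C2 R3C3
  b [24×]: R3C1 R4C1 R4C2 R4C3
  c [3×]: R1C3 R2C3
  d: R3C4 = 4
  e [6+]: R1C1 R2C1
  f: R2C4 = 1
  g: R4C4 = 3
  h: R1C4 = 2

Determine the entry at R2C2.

4

H is a freebie, leaving R1C4 = 2.
F is a freebie, which forces R2C4 = 1.
Cage d is a single given cell, leaving R3C4 = 4.
G is a freebie, which forces R4C4 = 3.
Row 1 now contains 2, which forces R1C1 = 4.
Cage c's pair has product 3, so R1C3 = 1.
The two cells of cage e must have sum 6, which forces R2C1 = 2.
Row 2 already has 1, which forces R2C3 = 3.
Cage b needs product 24, which forces R3C1 = 3.
3 is placed in column 3, leaving R3C3 = 2.
Column 1 already has 2, which forces R4C1 = 1.
Column 3 now contains 2, which forces R4C3 = 4.
Row 1 now contains 1, leaving R1C2 = 3.
3 is placed in row 2; hence R2C2 = 4.
Row 3 now contains 2, which forces R3C2 = 1.
Row 4 now contains 4, leaving R4C2 = 2.
Filled in: 4 3 1 2 / 2 4 3 1 / 3 1 2 4 / 1 2 4 3.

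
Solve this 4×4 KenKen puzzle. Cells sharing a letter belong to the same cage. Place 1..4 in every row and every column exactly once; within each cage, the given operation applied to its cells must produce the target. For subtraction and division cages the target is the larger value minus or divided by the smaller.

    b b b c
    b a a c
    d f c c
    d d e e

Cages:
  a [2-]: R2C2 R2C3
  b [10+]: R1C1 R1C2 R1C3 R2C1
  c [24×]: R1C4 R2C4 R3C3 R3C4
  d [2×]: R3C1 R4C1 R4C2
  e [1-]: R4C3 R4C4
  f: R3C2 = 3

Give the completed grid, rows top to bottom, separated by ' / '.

4 2 1 3 / 3 4 2 1 / 1 3 4 2 / 2 1 3 4

Cage d needs product 2, leaving R3C1 = 1.
Cage f is a single given cell, leaving R3C2 = 3.
The 3 cells of cage d must have product 2, leaving R4C1 = 2.
Cage d needs product 2, so R4C2 = 1.
Cage b has sum 10, leaving R1C2 = 2.
The 4 cells of cage b must have sum 10, so R1C3 = 1.
Row 1 now contains 1, which forces R1C4 = 3.
Column 2 now contains 2, which forces R2C2 = 4.
Row 2 now contains 4, which forces R2C3 = 2.
Column 4 already has 3, which forces R2C4 = 1.
Column 3 now contains 2, so R3C3 = 4.
Row 3 now contains 4, so R3C4 = 2.
Column 3 now contains 4, which forces R4C3 = 3.
Column 4 already has 3, which forces R4C4 = 4.
Row 1 now contains 3, which forces R1C1 = 4.
Row 2 now contains 4, which forces R2C1 = 3.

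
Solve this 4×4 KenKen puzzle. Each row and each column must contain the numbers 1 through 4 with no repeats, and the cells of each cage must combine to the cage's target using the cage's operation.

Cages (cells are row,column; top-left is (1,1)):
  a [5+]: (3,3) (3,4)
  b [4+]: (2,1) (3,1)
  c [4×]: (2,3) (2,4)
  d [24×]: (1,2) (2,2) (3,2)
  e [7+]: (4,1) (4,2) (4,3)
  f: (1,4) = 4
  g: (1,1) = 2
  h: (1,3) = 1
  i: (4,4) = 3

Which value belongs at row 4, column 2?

1

Cage g is a single given cell, which forces (1,1) = 2.
Cage h is given, so (1,3) = 1.
F is a freebie, which forces (1,4) = 4.
Column 3 now contains 1, so (2,3) = 4.
Column 4 already has 4, leaving (2,4) = 1.
4 is placed in column 3, which forces (4,3) = 2.
Cage i is given, which forces (4,4) = 3.
Row 1 now contains 4, so (1,2) = 3.
1 is placed in row 2, which forces (2,1) = 3.
The 3 cells of cage d must have product 24, leaving (2,2) = 2.
Cage b needs two cells with sum 4, so (3,1) = 1.
Cage d needs product 24; hence (3,2) = 4.
Column 3 now contains 2; hence (3,3) = 3.
3 is placed in column 4, so (3,4) = 2.
Column 1 already has 1, which forces (4,1) = 4.
Column 2 now contains 4; hence (4,2) = 1.
Completed grid: 2 3 1 4 / 3 2 4 1 / 1 4 3 2 / 4 1 2 3.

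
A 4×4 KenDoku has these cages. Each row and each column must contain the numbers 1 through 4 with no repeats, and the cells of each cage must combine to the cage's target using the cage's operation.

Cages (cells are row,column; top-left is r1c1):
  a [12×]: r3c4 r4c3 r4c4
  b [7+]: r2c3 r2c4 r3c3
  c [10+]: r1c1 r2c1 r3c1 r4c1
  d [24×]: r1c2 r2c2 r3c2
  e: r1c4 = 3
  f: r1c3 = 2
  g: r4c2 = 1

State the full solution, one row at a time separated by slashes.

F is a freebie; hence r1c3 = 2.
E is a freebie; hence r1c4 = 3.
Cage g is a single given cell, leaving r4c2 = 1.
1 is placed in row 4; hence r4c4 = 4.
Row 1 already has 3, which forces r1c2 = 4.
Cage b has sum 7, so r2c4 = 2.
Cage a has product 12; hence r3c4 = 1.
4 is placed in row 4, so r4c3 = 3.
Row 1 already has 4, so r1c1 = 1.
2 is placed in row 2; hence r2c2 = 3.
Cage b has sum 7, leaving r2c3 = 1.
Cage d needs product 24, leaving r3c2 = 2.
1 is placed in row 3; hence r3c3 = 4.
3 is placed in row 4, leaving r4c1 = 2.
Row 2 now contains 3; hence r2c1 = 4.
4 is placed in row 3, so r3c1 = 3.

1 4 2 3 / 4 3 1 2 / 3 2 4 1 / 2 1 3 4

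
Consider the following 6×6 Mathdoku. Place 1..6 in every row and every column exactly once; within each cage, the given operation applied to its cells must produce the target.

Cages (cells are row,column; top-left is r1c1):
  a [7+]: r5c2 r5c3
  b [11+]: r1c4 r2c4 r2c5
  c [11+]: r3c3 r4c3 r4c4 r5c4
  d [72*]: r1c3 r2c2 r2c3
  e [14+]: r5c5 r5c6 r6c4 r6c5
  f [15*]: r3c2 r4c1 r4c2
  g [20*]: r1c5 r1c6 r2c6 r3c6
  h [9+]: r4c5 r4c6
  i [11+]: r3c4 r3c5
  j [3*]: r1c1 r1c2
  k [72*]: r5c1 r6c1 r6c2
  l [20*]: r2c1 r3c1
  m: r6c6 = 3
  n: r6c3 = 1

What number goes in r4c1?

N is a freebie, so r6c3 = 1.
Cage m is a single given cell, so r6c6 = 3.
In column 1, 2 can only go at r6c1, so r6c1 = 2.
The 3 cells of cage k must have product 72; hence r5c1 = 6.
The 3 cells of cage k must have product 72, leaving r6c2 = 6.
The only place for 2 in column 2 is r5c2.
Cage a needs two cells with sum 7; hence r5c3 = 5.
The only place for 3 in row 5 is r5c4.
In row 4, 2 can only go at r4c4, so r4c4 = 2.
Cage c has sum 11, leaving r3c3 = 2.
Cage c has sum 11, which forces r4c3 = 4.
Cage d needs product 72, which forces r2c2 = 4.
Cage h's pair has sum 9, which forces r4c5 = 3.
Cage h's pair has sum 9, leaving r4c6 = 6.
Row 2 now contains 4; hence r2c1 = 5.
Cage l's pair has product 20; hence r3c1 = 4.
The 3 cells of cage f must have product 15; hence r3c2 = 3.
5 is placed in column 1, leaving r4c1 = 1.
Row 4 already has 1; hence r4c2 = 5.
Column 1 already has 1, which forces r1c1 = 3.
3 is placed in column 2, leaving r1c2 = 1.
Row 1 already has 3, so r1c3 = 6.
Cage b needs sum 11, which forces r1c4 = 4.
1 is placed in row 1; hence r1c5 = 2.
4 is placed in row 1; hence r1c6 = 5.
6 is placed in column 3, which forces r2c3 = 3.
Column 6 now contains 5; hence r3c6 = 1.
Column 6 now contains 1, leaving r5c6 = 4.
Column 4 already has 4, so r6c4 = 5.
Row 6 now contains 5, which forces r6c5 = 4.
Column 6 now contains 1, so r2c6 = 2.
5 is placed in column 4; hence r3c4 = 6.
The two cells of cage i must have sum 11, leaving r3c5 = 5.
4 is placed in row 5, leaving r5c5 = 1.
Column 4 now contains 6; hence r2c4 = 1.
Column 5 now contains 1, so r2c5 = 6.
Filled in: 3 1 6 4 2 5 / 5 4 3 1 6 2 / 4 3 2 6 5 1 / 1 5 4 2 3 6 / 6 2 5 3 1 4 / 2 6 1 5 4 3.

1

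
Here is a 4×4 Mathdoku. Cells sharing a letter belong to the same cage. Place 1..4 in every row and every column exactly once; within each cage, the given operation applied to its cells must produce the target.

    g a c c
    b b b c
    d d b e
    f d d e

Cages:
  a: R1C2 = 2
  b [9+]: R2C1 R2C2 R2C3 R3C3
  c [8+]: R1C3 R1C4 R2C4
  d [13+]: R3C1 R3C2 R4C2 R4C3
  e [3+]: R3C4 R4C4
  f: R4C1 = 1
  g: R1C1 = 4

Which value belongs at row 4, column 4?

2

Cage g is given, leaving R1C1 = 4.
Cage a is given, which forces R1C2 = 2.
Cage f is a single given cell, leaving R4C1 = 1.
Row 4 already has 1, so R4C4 = 2.
Cage c needs sum 8, which forces R2C4 = 4.
The 4 cells of cage d must have sum 13, which forces R3C1 = 2.
The 4 cells of cage d must have sum 13, which forces R3C2 = 4.
2 is placed in column 4, so R3C4 = 1.
Cage d needs sum 13, so R4C2 = 3.
Cage d has sum 13, so R4C3 = 4.
Cage c has sum 8, leaving R1C3 = 1.
1 is placed in column 4, leaving R1C4 = 3.
2 is placed in column 1, which forces R2C1 = 3.
3 is placed in column 2, so R2C2 = 1.
Cage b has sum 9, which forces R2C3 = 2.
Row 3 now contains 1, leaving R3C3 = 3.
Completed grid: 4 2 1 3 / 3 1 2 4 / 2 4 3 1 / 1 3 4 2.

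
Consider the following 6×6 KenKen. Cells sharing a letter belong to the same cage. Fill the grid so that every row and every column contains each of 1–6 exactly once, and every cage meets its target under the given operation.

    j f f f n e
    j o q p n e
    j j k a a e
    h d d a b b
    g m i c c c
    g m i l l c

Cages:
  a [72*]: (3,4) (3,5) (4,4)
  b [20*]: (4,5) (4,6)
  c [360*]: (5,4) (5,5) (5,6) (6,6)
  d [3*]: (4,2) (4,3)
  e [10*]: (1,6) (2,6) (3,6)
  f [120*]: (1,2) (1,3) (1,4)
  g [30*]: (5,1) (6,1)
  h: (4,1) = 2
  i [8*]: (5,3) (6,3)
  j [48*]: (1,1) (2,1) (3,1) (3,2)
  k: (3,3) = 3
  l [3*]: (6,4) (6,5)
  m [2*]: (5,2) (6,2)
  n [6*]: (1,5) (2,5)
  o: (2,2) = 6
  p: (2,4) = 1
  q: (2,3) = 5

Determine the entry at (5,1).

6

O is a freebie, so (2,2) = 6.
Cage q is given, so (2,3) = 5.
Cage p is a single given cell; hence (2,4) = 1.
Row 2 now contains 1, which forces (2,6) = 2.
Cage k is given, leaving (3,3) = 3.
H is a freebie, leaving (4,1) = 2.
3 is placed in column 3; hence (4,3) = 1.
Column 4 already has 1, which forces (6,4) = 3.
Row 6 already has 3, so (6,5) = 1.
Cage n needs two cells with product 6, so (1,5) = 2.
2 is placed in row 2, so (2,5) = 3.
Cage a needs product 72, leaving (3,4) = 2.
The 3 cells of cage a must have product 72, which forces (3,5) = 6.
Row 4 already has 1; hence (4,2) = 3.
Cage a needs product 72, which forces (4,4) = 6.
Cage m needs two cells with product 2, leaving (5,2) = 1.
Row 6 already has 1, so (6,2) = 2.
Row 6 already has 2; hence (6,3) = 4.
The 4 cells of cage j must have product 48, so (1,1) = 3.
Column 3 already has 4, which forces (1,3) = 6.
3 is placed in row 2, which forces (2,1) = 4.
6 is placed in row 3, so (3,1) = 1.
Row 3 already has 2, leaving (3,2) = 4.
Row 3 already has 1, so (3,6) = 5.
5 is placed in column 6, so (4,6) = 4.
Column 3 already has 4; hence (5,3) = 2.
Cage c has product 360; hence (5,6) = 3.
The 4 cells of cage c must have product 360, so (6,6) = 6.
Column 2 now contains 4, leaving (1,2) = 5.
Cage f has product 120, which forces (1,4) = 4.
5 is placed in column 6; hence (1,6) = 1.
4 is placed in row 4, which forces (4,5) = 5.
Cage g needs two cells with product 30, leaving (5,1) = 6.
Column 4 already has 4, so (5,4) = 5.
Column 5 now contains 5, so (5,5) = 4.
Row 6 already has 6, leaving (6,1) = 5.
The full grid is 3 5 6 4 2 1 / 4 6 5 1 3 2 / 1 4 3 2 6 5 / 2 3 1 6 5 4 / 6 1 2 5 4 3 / 5 2 4 3 1 6.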